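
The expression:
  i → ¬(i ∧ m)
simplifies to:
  ¬i ∨ ¬m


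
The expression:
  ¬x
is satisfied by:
  {x: False}


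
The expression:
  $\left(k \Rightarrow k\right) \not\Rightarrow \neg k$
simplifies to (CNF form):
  $k$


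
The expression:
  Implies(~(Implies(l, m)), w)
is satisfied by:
  {m: True, w: True, l: False}
  {m: True, l: False, w: False}
  {w: True, l: False, m: False}
  {w: False, l: False, m: False}
  {m: True, w: True, l: True}
  {m: True, l: True, w: False}
  {w: True, l: True, m: False}


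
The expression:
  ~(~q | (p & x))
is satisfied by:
  {q: True, p: False, x: False}
  {x: True, q: True, p: False}
  {p: True, q: True, x: False}


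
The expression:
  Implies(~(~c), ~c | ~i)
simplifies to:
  ~c | ~i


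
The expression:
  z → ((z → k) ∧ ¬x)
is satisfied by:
  {k: True, x: False, z: False}
  {x: False, z: False, k: False}
  {k: True, x: True, z: False}
  {x: True, k: False, z: False}
  {z: True, k: True, x: False}


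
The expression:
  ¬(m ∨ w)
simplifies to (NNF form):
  ¬m ∧ ¬w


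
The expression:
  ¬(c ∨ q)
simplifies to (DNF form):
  ¬c ∧ ¬q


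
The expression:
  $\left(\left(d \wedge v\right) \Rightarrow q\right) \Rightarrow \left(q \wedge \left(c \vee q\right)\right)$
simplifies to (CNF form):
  $\left(d \vee q\right) \wedge \left(q \vee v\right)$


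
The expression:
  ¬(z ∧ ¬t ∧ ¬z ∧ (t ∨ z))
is always true.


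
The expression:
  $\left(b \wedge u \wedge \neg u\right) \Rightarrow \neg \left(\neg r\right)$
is always true.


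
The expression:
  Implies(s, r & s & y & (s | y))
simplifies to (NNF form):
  ~s | (r & y)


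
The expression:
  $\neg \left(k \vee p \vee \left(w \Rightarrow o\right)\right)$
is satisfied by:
  {w: True, o: False, p: False, k: False}


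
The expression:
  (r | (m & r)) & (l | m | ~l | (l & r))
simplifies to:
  r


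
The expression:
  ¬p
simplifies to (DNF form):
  ¬p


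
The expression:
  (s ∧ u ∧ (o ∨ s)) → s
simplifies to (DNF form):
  True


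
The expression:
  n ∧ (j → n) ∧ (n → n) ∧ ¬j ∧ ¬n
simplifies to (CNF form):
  False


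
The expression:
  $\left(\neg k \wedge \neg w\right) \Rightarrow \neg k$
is always true.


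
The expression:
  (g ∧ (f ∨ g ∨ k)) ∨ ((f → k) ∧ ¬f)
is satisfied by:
  {g: True, f: False}
  {f: False, g: False}
  {f: True, g: True}


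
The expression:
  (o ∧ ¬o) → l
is always true.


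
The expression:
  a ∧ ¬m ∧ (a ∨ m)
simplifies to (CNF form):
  a ∧ ¬m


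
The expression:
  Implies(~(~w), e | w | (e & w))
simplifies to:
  True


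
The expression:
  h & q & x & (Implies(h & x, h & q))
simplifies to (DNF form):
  h & q & x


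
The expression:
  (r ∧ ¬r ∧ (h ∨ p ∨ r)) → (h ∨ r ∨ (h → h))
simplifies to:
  True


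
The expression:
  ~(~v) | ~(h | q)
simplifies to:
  v | (~h & ~q)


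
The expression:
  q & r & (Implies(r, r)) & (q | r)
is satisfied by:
  {r: True, q: True}


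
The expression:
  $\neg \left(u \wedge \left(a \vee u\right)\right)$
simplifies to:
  $\neg u$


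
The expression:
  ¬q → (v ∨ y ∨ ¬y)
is always true.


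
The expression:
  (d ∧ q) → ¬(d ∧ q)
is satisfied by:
  {q: False, d: False}
  {d: True, q: False}
  {q: True, d: False}


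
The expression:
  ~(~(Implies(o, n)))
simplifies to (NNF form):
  n | ~o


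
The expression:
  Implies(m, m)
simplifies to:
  True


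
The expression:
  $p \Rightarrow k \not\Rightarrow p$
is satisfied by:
  {p: False}


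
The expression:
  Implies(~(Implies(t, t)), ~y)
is always true.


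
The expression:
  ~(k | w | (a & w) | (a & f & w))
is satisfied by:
  {w: False, k: False}


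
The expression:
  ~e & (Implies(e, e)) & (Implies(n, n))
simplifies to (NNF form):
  ~e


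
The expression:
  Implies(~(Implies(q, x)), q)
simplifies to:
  True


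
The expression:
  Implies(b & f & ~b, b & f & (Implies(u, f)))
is always true.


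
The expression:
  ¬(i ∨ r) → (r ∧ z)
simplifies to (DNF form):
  i ∨ r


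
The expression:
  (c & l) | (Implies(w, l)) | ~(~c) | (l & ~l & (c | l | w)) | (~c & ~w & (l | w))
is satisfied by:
  {c: True, l: True, w: False}
  {c: True, w: False, l: False}
  {l: True, w: False, c: False}
  {l: False, w: False, c: False}
  {c: True, l: True, w: True}
  {c: True, w: True, l: False}
  {l: True, w: True, c: False}


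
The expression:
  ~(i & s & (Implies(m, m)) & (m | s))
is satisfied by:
  {s: False, i: False}
  {i: True, s: False}
  {s: True, i: False}


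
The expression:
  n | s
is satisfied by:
  {n: True, s: True}
  {n: True, s: False}
  {s: True, n: False}


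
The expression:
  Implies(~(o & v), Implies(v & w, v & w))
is always true.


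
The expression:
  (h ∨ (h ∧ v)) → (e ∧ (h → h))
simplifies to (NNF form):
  e ∨ ¬h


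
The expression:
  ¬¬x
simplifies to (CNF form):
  x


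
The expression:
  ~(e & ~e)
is always true.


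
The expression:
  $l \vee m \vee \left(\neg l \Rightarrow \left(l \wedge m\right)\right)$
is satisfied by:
  {m: True, l: True}
  {m: True, l: False}
  {l: True, m: False}


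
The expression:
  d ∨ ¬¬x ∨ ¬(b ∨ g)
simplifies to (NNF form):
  d ∨ x ∨ (¬b ∧ ¬g)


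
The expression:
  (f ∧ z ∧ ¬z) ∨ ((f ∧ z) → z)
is always true.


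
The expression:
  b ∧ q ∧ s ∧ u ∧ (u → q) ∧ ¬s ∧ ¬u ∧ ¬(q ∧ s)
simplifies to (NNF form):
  False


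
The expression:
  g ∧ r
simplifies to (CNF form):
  g ∧ r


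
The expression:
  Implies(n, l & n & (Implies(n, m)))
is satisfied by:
  {m: True, l: True, n: False}
  {m: True, l: False, n: False}
  {l: True, m: False, n: False}
  {m: False, l: False, n: False}
  {n: True, m: True, l: True}


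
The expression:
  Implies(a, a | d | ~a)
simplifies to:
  True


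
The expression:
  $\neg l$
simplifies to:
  $\neg l$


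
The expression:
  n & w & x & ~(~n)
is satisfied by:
  {w: True, x: True, n: True}


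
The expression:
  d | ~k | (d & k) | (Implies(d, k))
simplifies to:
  True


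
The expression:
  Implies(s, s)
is always true.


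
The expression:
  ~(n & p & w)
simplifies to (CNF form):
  ~n | ~p | ~w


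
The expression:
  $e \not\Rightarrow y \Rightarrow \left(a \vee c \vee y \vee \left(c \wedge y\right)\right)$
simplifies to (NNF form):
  $a \vee c \vee y \vee \neg e$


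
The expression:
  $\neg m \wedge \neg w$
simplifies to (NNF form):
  $\neg m \wedge \neg w$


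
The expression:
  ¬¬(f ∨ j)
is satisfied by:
  {f: True, j: True}
  {f: True, j: False}
  {j: True, f: False}


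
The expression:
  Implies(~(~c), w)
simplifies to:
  w | ~c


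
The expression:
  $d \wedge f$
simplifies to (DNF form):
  $d \wedge f$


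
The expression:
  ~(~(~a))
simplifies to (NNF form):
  ~a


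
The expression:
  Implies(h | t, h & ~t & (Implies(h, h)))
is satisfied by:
  {t: False}


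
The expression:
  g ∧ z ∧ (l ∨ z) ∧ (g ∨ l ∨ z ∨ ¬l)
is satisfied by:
  {z: True, g: True}


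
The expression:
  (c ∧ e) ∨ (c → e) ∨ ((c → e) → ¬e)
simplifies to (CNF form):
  True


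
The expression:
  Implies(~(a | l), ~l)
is always true.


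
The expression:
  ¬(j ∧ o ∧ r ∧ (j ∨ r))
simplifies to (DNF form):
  ¬j ∨ ¬o ∨ ¬r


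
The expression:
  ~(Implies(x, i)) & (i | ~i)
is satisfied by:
  {x: True, i: False}


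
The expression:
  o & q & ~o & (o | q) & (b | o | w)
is never true.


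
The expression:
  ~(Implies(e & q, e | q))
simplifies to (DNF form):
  False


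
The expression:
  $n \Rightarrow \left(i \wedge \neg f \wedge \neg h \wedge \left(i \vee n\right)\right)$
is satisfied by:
  {i: True, h: False, n: False, f: False}
  {f: False, h: False, i: False, n: False}
  {f: True, i: True, h: False, n: False}
  {f: True, h: False, i: False, n: False}
  {i: True, h: True, f: False, n: False}
  {h: True, f: False, i: False, n: False}
  {f: True, i: True, h: True, n: False}
  {f: True, h: True, i: False, n: False}
  {n: True, i: True, f: False, h: False}


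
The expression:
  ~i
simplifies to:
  ~i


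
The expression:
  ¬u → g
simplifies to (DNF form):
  g ∨ u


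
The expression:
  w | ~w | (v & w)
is always true.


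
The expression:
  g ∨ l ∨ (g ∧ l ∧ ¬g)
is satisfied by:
  {l: True, g: True}
  {l: True, g: False}
  {g: True, l: False}


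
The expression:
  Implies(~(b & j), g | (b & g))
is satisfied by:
  {g: True, j: True, b: True}
  {g: True, j: True, b: False}
  {g: True, b: True, j: False}
  {g: True, b: False, j: False}
  {j: True, b: True, g: False}


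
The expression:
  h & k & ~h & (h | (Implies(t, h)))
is never true.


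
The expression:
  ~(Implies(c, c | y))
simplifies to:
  False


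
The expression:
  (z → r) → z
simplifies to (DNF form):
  z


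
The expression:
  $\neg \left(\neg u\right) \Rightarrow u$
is always true.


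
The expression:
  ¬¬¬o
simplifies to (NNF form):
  ¬o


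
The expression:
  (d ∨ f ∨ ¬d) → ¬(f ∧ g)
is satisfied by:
  {g: False, f: False}
  {f: True, g: False}
  {g: True, f: False}


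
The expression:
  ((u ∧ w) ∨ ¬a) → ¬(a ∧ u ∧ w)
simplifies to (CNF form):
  ¬a ∨ ¬u ∨ ¬w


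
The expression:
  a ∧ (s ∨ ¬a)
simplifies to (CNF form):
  a ∧ s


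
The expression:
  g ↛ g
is never true.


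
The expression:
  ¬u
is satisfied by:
  {u: False}


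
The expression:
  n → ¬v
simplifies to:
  ¬n ∨ ¬v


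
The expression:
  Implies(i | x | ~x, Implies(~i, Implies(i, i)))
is always true.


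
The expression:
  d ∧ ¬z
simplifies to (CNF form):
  d ∧ ¬z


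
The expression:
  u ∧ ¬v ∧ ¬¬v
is never true.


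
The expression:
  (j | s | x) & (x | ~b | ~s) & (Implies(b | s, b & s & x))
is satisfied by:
  {x: True, j: True, b: False, s: False}
  {x: True, j: False, b: False, s: False}
  {j: True, x: False, b: False, s: False}
  {x: True, s: True, b: True, j: True}
  {x: True, s: True, b: True, j: False}


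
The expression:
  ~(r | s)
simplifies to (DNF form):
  ~r & ~s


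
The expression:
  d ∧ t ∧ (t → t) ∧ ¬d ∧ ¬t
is never true.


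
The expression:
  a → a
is always true.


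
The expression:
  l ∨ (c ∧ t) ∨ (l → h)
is always true.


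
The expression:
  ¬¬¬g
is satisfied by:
  {g: False}


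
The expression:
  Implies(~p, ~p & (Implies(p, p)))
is always true.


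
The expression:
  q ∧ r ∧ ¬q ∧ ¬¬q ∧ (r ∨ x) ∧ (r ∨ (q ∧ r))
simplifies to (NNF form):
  False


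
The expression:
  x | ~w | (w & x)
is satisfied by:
  {x: True, w: False}
  {w: False, x: False}
  {w: True, x: True}


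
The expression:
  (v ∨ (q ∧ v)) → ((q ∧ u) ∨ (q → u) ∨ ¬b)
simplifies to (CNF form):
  u ∨ ¬b ∨ ¬q ∨ ¬v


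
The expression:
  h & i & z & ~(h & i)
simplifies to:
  False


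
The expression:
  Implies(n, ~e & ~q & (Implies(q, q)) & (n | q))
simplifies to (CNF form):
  (~e | ~n) & (~n | ~q)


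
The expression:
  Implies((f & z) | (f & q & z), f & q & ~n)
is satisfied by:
  {q: True, z: False, f: False, n: False}
  {q: False, z: False, f: False, n: False}
  {n: True, q: True, z: False, f: False}
  {n: True, q: False, z: False, f: False}
  {f: True, q: True, z: False, n: False}
  {f: True, q: False, z: False, n: False}
  {f: True, n: True, q: True, z: False}
  {f: True, n: True, q: False, z: False}
  {z: True, q: True, n: False, f: False}
  {z: True, q: False, n: False, f: False}
  {n: True, z: True, q: True, f: False}
  {n: True, z: True, q: False, f: False}
  {f: True, z: True, q: True, n: False}


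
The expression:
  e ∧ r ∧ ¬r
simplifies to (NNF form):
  False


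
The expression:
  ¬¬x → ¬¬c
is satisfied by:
  {c: True, x: False}
  {x: False, c: False}
  {x: True, c: True}


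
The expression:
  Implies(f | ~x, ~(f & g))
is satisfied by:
  {g: False, f: False}
  {f: True, g: False}
  {g: True, f: False}


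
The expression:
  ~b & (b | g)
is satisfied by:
  {g: True, b: False}


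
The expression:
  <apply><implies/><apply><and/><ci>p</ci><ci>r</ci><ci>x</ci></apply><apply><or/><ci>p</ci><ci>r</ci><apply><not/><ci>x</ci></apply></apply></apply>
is always true.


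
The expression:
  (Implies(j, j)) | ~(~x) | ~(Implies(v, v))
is always true.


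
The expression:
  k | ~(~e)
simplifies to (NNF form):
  e | k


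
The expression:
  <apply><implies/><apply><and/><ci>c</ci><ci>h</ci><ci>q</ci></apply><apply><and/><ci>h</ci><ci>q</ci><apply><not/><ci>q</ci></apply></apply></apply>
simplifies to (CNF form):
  <apply><or/><apply><not/><ci>c</ci></apply><apply><not/><ci>h</ci></apply><apply><not/><ci>q</ci></apply></apply>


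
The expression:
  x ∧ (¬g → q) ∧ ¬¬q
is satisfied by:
  {x: True, q: True}


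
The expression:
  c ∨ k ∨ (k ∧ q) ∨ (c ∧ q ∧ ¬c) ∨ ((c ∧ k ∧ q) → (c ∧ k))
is always true.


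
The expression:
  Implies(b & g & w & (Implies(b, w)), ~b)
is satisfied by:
  {w: False, b: False, g: False}
  {g: True, w: False, b: False}
  {b: True, w: False, g: False}
  {g: True, b: True, w: False}
  {w: True, g: False, b: False}
  {g: True, w: True, b: False}
  {b: True, w: True, g: False}


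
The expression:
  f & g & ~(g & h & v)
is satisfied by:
  {g: True, f: True, h: False, v: False}
  {g: True, v: True, f: True, h: False}
  {g: True, h: True, f: True, v: False}


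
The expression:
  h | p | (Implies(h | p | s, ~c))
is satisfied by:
  {h: True, p: True, s: False, c: False}
  {h: True, s: False, c: False, p: False}
  {p: True, s: False, c: False, h: False}
  {p: False, s: False, c: False, h: False}
  {h: True, c: True, p: True, s: False}
  {h: True, c: True, p: False, s: False}
  {c: True, p: True, h: False, s: False}
  {c: True, h: False, s: False, p: False}
  {p: True, h: True, s: True, c: False}
  {h: True, s: True, p: False, c: False}
  {p: True, s: True, h: False, c: False}
  {s: True, h: False, c: False, p: False}
  {h: True, c: True, s: True, p: True}
  {h: True, c: True, s: True, p: False}
  {c: True, s: True, p: True, h: False}


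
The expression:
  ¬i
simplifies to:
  ¬i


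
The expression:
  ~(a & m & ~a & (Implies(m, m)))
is always true.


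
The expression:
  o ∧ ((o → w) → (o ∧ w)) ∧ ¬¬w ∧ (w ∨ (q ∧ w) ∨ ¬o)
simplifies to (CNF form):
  o ∧ w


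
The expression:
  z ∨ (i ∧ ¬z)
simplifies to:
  i ∨ z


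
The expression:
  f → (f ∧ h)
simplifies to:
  h ∨ ¬f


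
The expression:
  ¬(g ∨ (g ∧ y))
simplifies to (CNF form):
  ¬g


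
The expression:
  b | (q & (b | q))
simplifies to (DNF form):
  b | q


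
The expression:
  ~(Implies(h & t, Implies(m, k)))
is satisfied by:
  {t: True, h: True, m: True, k: False}


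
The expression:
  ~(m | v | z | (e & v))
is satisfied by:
  {v: False, z: False, m: False}


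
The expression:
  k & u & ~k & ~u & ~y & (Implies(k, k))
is never true.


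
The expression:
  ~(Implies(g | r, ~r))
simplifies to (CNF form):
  r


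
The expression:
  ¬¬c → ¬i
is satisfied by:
  {c: False, i: False}
  {i: True, c: False}
  {c: True, i: False}


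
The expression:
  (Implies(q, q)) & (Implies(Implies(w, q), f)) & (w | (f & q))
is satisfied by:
  {f: True, w: True, q: False}
  {w: True, q: False, f: False}
  {q: True, f: True, w: True}
  {q: True, f: True, w: False}


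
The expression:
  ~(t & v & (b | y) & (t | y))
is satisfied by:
  {y: False, v: False, t: False, b: False}
  {b: True, y: False, v: False, t: False}
  {y: True, b: False, v: False, t: False}
  {b: True, y: True, v: False, t: False}
  {t: True, b: False, y: False, v: False}
  {b: True, t: True, y: False, v: False}
  {t: True, y: True, b: False, v: False}
  {b: True, t: True, y: True, v: False}
  {v: True, t: False, y: False, b: False}
  {v: True, b: True, t: False, y: False}
  {v: True, y: True, t: False, b: False}
  {b: True, v: True, y: True, t: False}
  {v: True, t: True, b: False, y: False}


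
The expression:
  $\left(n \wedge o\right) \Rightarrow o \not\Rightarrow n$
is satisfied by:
  {o: False, n: False}
  {n: True, o: False}
  {o: True, n: False}


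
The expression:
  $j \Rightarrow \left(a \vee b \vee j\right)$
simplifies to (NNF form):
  $\text{True}$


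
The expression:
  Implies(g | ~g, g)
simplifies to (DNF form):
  g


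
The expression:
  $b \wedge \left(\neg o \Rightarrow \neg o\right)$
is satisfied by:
  {b: True}


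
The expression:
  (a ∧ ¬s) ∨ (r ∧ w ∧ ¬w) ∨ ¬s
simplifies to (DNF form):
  ¬s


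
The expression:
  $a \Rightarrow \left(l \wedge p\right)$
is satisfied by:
  {p: True, l: True, a: False}
  {p: True, l: False, a: False}
  {l: True, p: False, a: False}
  {p: False, l: False, a: False}
  {a: True, p: True, l: True}


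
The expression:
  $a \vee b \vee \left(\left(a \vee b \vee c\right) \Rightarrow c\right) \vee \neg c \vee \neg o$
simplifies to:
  $\text{True}$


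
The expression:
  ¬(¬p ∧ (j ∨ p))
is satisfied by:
  {p: True, j: False}
  {j: False, p: False}
  {j: True, p: True}


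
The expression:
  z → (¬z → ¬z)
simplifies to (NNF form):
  True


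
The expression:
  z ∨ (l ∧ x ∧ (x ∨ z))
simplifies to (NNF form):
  z ∨ (l ∧ x)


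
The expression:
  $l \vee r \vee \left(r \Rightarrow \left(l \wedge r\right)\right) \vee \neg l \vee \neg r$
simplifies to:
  $\text{True}$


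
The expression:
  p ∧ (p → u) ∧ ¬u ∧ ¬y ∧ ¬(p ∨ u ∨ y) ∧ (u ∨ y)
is never true.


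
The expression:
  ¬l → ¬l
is always true.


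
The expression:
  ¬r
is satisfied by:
  {r: False}


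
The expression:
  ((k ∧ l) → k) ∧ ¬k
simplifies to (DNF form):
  ¬k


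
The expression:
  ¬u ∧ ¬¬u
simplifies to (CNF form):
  False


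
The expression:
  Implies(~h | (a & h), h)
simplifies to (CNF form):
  h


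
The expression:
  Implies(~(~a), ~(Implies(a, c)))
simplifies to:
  ~a | ~c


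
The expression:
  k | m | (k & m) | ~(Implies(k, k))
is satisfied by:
  {k: True, m: True}
  {k: True, m: False}
  {m: True, k: False}


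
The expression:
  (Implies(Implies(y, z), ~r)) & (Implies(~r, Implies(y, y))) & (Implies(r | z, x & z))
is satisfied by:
  {x: True, r: False, z: False}
  {r: False, z: False, x: False}
  {x: True, z: True, r: False}


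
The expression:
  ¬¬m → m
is always true.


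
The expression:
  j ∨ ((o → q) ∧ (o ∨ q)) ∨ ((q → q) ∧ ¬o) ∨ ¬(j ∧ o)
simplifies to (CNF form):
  True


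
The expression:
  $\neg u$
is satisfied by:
  {u: False}


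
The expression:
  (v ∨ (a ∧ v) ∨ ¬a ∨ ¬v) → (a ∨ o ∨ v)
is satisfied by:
  {a: True, o: True, v: True}
  {a: True, o: True, v: False}
  {a: True, v: True, o: False}
  {a: True, v: False, o: False}
  {o: True, v: True, a: False}
  {o: True, v: False, a: False}
  {v: True, o: False, a: False}


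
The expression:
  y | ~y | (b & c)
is always true.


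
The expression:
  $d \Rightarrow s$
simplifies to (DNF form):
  $s \vee \neg d$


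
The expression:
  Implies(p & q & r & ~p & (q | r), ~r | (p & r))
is always true.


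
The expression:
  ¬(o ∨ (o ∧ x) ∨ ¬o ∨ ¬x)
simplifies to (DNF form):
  False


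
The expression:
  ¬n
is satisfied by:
  {n: False}


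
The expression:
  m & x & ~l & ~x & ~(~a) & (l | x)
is never true.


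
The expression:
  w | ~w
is always true.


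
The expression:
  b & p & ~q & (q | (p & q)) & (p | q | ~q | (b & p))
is never true.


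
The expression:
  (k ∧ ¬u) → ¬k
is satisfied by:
  {u: True, k: False}
  {k: False, u: False}
  {k: True, u: True}


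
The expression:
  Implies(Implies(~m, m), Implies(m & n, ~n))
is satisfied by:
  {m: False, n: False}
  {n: True, m: False}
  {m: True, n: False}


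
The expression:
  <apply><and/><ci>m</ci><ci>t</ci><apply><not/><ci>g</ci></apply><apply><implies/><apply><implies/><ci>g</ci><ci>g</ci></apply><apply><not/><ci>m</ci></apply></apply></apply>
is never true.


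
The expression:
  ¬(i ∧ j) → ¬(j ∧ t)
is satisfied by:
  {i: True, t: False, j: False}
  {t: False, j: False, i: False}
  {i: True, j: True, t: False}
  {j: True, t: False, i: False}
  {i: True, t: True, j: False}
  {t: True, i: False, j: False}
  {i: True, j: True, t: True}


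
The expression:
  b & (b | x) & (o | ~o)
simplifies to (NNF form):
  b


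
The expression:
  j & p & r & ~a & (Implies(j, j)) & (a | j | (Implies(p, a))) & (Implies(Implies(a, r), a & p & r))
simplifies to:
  False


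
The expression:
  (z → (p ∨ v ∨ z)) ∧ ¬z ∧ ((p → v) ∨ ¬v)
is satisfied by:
  {z: False}


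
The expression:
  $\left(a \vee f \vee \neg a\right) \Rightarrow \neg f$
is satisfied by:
  {f: False}


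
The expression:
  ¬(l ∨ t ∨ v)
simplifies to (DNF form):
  ¬l ∧ ¬t ∧ ¬v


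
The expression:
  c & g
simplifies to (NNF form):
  c & g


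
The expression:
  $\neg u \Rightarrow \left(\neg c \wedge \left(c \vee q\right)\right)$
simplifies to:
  $u \vee \left(q \wedge \neg c\right)$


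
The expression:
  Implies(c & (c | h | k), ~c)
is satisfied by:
  {c: False}


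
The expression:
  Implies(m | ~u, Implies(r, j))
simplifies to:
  j | ~r | (u & ~m)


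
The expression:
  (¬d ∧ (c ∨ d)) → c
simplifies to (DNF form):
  True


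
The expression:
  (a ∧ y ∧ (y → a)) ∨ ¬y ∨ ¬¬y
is always true.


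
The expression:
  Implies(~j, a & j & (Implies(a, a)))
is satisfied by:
  {j: True}


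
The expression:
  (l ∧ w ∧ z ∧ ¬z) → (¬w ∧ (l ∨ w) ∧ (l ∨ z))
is always true.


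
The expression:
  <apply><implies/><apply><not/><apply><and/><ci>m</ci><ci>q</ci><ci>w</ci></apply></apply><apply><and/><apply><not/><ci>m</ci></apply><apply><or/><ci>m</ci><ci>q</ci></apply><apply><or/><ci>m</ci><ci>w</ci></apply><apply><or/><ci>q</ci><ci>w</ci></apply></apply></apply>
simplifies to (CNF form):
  <apply><and/><ci>q</ci><ci>w</ci></apply>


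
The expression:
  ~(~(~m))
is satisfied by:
  {m: False}


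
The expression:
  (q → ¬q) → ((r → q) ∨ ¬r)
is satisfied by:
  {q: True, r: False}
  {r: False, q: False}
  {r: True, q: True}


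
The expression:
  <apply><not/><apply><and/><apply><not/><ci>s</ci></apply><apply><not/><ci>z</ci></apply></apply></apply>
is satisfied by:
  {z: True, s: True}
  {z: True, s: False}
  {s: True, z: False}


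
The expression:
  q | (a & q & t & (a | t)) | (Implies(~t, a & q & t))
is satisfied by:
  {t: True, q: True}
  {t: True, q: False}
  {q: True, t: False}


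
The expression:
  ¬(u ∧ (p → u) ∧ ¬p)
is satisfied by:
  {p: True, u: False}
  {u: False, p: False}
  {u: True, p: True}


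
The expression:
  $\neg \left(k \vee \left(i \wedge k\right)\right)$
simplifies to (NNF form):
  $\neg k$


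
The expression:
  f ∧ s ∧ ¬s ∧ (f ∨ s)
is never true.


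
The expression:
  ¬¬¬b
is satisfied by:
  {b: False}


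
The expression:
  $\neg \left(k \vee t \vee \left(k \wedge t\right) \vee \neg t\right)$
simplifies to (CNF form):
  $\text{False}$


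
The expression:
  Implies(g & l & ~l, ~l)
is always true.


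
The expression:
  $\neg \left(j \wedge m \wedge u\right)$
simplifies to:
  $\neg j \vee \neg m \vee \neg u$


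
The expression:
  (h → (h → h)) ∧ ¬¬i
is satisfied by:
  {i: True}


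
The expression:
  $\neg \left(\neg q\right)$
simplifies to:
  $q$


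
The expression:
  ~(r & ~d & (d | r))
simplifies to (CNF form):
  d | ~r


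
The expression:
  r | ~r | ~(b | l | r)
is always true.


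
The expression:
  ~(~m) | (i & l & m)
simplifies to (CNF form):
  m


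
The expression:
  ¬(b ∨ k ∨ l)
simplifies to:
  ¬b ∧ ¬k ∧ ¬l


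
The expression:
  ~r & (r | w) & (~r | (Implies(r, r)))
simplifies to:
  w & ~r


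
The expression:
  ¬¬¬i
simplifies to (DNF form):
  ¬i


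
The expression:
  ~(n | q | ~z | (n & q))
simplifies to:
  z & ~n & ~q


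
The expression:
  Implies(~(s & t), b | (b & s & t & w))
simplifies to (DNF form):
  b | (s & t)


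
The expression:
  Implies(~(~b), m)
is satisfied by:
  {m: True, b: False}
  {b: False, m: False}
  {b: True, m: True}


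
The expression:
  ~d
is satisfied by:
  {d: False}


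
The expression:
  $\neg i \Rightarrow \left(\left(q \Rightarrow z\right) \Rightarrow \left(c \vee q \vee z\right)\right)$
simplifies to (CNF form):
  $c \vee i \vee q \vee z$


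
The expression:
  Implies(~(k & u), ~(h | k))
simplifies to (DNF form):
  (k & u) | (~h & ~k)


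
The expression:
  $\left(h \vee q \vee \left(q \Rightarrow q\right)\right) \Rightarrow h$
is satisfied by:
  {h: True}


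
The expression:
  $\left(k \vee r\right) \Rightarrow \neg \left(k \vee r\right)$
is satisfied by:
  {r: False, k: False}


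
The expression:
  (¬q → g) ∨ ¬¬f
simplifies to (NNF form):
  f ∨ g ∨ q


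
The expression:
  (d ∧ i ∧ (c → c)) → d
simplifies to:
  True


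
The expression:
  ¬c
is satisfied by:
  {c: False}


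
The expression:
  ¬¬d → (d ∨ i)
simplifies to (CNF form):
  True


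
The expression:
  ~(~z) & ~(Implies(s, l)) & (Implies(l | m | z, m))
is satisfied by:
  {z: True, m: True, s: True, l: False}


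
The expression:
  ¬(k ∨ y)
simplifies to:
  ¬k ∧ ¬y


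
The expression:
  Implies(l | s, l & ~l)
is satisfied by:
  {l: False, s: False}


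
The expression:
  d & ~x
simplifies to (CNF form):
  d & ~x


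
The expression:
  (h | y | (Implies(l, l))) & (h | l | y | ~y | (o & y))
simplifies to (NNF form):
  True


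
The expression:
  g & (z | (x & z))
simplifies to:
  g & z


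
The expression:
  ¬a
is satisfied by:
  {a: False}


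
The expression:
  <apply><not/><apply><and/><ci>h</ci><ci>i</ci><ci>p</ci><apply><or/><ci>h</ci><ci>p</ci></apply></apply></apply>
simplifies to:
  <apply><or/><apply><not/><ci>h</ci></apply><apply><not/><ci>i</ci></apply><apply><not/><ci>p</ci></apply></apply>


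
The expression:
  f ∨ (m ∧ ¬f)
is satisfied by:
  {m: True, f: True}
  {m: True, f: False}
  {f: True, m: False}


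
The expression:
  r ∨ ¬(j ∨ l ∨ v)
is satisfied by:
  {r: True, j: False, l: False, v: False}
  {r: True, v: True, j: False, l: False}
  {r: True, l: True, j: False, v: False}
  {r: True, v: True, l: True, j: False}
  {r: True, j: True, l: False, v: False}
  {r: True, v: True, j: True, l: False}
  {r: True, l: True, j: True, v: False}
  {r: True, v: True, l: True, j: True}
  {v: False, j: False, l: False, r: False}


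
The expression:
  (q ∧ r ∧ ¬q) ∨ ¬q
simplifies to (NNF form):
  ¬q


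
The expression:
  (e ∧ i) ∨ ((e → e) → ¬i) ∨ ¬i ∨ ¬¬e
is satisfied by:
  {e: True, i: False}
  {i: False, e: False}
  {i: True, e: True}


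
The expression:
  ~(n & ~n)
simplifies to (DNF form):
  True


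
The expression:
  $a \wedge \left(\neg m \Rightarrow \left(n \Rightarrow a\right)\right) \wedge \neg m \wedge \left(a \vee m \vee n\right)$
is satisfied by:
  {a: True, m: False}


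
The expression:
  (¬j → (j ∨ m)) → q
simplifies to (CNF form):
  (q ∨ ¬j) ∧ (q ∨ ¬m)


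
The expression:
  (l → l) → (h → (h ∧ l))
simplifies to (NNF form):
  l ∨ ¬h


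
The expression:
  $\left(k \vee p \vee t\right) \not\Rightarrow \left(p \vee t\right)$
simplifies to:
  $k \wedge \neg p \wedge \neg t$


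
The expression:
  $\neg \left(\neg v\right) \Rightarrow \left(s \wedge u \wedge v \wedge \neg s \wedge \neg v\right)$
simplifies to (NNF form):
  $\neg v$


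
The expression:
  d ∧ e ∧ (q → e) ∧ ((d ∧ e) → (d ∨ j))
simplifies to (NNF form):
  d ∧ e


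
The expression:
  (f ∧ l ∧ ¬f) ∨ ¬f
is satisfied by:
  {f: False}


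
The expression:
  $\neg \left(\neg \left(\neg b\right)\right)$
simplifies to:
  $\neg b$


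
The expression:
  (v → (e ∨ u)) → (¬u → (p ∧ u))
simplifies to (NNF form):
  u ∨ (v ∧ ¬e)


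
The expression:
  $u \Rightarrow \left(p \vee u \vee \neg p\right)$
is always true.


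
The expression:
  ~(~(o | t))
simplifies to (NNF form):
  o | t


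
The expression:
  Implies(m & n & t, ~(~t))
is always true.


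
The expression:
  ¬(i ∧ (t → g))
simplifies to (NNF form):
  (t ∧ ¬g) ∨ ¬i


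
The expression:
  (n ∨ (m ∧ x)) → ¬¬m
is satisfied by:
  {m: True, n: False}
  {n: False, m: False}
  {n: True, m: True}


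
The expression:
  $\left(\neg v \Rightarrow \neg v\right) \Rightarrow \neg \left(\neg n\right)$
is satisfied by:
  {n: True}


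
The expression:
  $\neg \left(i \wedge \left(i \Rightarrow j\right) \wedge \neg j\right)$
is always true.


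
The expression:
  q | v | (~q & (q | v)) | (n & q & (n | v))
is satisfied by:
  {q: True, v: True}
  {q: True, v: False}
  {v: True, q: False}


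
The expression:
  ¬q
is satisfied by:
  {q: False}


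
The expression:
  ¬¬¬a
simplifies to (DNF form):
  ¬a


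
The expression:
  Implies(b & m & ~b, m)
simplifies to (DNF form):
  True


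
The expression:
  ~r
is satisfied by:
  {r: False}


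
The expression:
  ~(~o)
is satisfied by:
  {o: True}


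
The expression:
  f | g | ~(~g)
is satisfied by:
  {g: True, f: True}
  {g: True, f: False}
  {f: True, g: False}


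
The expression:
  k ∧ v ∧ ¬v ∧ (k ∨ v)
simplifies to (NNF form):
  False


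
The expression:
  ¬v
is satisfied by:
  {v: False}


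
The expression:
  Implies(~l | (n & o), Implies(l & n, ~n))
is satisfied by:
  {l: False, o: False, n: False}
  {n: True, l: False, o: False}
  {o: True, l: False, n: False}
  {n: True, o: True, l: False}
  {l: True, n: False, o: False}
  {n: True, l: True, o: False}
  {o: True, l: True, n: False}


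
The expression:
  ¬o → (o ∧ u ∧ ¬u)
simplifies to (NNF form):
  o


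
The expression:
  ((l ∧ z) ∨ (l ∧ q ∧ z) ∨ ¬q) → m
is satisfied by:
  {q: True, m: True, z: False, l: False}
  {q: True, m: True, l: True, z: False}
  {q: True, m: True, z: True, l: False}
  {q: True, m: True, l: True, z: True}
  {m: True, z: False, l: False, q: False}
  {m: True, l: True, z: False, q: False}
  {m: True, z: True, l: False, q: False}
  {m: True, l: True, z: True, q: False}
  {q: True, z: False, l: False, m: False}
  {l: True, q: True, z: False, m: False}
  {q: True, z: True, l: False, m: False}


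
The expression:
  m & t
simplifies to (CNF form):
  m & t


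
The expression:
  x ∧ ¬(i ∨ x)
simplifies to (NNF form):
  False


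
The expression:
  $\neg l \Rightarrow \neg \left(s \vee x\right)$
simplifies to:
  $l \vee \left(\neg s \wedge \neg x\right)$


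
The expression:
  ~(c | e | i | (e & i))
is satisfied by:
  {i: False, e: False, c: False}


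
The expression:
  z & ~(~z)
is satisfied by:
  {z: True}


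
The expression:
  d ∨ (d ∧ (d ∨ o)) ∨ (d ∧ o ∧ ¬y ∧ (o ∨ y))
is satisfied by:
  {d: True}


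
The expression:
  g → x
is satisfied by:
  {x: True, g: False}
  {g: False, x: False}
  {g: True, x: True}


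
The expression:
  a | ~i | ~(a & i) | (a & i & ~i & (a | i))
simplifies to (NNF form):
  True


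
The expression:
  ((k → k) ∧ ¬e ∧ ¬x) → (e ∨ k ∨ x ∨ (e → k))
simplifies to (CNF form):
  True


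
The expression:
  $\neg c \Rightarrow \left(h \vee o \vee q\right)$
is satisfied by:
  {q: True, c: True, h: True, o: True}
  {q: True, c: True, h: True, o: False}
  {q: True, c: True, o: True, h: False}
  {q: True, c: True, o: False, h: False}
  {q: True, h: True, o: True, c: False}
  {q: True, h: True, o: False, c: False}
  {q: True, h: False, o: True, c: False}
  {q: True, h: False, o: False, c: False}
  {c: True, h: True, o: True, q: False}
  {c: True, h: True, o: False, q: False}
  {c: True, o: True, h: False, q: False}
  {c: True, o: False, h: False, q: False}
  {h: True, o: True, c: False, q: False}
  {h: True, c: False, o: False, q: False}
  {o: True, c: False, h: False, q: False}


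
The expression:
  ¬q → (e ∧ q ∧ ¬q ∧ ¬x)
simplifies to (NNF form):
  q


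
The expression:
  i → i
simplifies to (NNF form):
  True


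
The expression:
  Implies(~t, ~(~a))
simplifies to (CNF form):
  a | t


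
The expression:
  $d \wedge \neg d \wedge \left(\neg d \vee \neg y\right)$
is never true.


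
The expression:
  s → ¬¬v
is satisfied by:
  {v: True, s: False}
  {s: False, v: False}
  {s: True, v: True}


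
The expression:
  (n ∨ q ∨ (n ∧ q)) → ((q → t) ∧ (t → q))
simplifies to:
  (q ∧ t) ∨ (¬n ∧ ¬q) ∨ (¬q ∧ ¬t)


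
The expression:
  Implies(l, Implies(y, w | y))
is always true.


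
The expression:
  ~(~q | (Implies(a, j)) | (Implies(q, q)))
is never true.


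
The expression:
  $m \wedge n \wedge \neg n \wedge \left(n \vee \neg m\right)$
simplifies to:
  $\text{False}$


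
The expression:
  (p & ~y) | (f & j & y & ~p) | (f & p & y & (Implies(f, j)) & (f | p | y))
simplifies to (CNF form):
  (p | y) & (f | ~y) & (j | ~y)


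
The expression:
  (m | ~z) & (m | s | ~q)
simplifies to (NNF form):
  m | (s & ~z) | (~q & ~z)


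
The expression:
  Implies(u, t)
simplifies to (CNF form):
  t | ~u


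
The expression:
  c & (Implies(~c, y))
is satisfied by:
  {c: True}


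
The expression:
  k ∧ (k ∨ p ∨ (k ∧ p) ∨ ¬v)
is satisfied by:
  {k: True}


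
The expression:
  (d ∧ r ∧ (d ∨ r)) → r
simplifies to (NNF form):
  True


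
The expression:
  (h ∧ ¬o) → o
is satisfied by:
  {o: True, h: False}
  {h: False, o: False}
  {h: True, o: True}


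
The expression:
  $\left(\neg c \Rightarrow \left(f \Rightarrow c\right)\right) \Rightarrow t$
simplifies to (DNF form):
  $t \vee \left(f \wedge \neg c\right)$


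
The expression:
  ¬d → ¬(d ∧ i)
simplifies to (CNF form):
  True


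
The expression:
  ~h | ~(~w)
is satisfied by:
  {w: True, h: False}
  {h: False, w: False}
  {h: True, w: True}


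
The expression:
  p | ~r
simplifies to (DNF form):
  p | ~r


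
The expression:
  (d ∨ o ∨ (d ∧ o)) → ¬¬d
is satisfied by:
  {d: True, o: False}
  {o: False, d: False}
  {o: True, d: True}


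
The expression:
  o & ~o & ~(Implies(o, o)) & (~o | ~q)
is never true.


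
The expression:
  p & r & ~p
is never true.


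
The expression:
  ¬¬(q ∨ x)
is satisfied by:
  {x: True, q: True}
  {x: True, q: False}
  {q: True, x: False}


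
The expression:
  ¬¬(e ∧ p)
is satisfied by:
  {p: True, e: True}


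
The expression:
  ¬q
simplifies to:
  ¬q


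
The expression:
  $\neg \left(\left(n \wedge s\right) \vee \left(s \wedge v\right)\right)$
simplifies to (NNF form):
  $\left(\neg n \wedge \neg v\right) \vee \neg s$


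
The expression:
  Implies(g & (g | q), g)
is always true.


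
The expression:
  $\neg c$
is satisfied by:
  {c: False}


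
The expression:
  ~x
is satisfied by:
  {x: False}


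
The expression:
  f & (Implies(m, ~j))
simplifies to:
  f & (~j | ~m)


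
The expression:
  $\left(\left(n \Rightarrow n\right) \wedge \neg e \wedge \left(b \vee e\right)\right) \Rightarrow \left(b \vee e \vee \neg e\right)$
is always true.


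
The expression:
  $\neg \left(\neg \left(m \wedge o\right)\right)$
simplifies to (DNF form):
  $m \wedge o$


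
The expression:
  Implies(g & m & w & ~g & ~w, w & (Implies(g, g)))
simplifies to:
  True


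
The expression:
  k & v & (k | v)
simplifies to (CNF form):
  k & v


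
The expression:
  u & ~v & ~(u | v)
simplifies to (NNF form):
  False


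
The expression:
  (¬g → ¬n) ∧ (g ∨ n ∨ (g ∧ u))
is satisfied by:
  {g: True}


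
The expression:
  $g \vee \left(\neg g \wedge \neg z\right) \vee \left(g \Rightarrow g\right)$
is always true.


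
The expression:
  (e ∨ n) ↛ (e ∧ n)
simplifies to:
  (e ∧ ¬n) ∨ (n ∧ ¬e)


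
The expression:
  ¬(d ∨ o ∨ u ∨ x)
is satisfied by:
  {u: False, o: False, d: False, x: False}


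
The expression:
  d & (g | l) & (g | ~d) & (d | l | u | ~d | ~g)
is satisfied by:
  {d: True, g: True}


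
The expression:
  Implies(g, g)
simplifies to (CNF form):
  True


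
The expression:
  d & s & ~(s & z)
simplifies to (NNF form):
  d & s & ~z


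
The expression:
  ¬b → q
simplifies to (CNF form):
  b ∨ q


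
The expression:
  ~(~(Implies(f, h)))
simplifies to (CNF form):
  h | ~f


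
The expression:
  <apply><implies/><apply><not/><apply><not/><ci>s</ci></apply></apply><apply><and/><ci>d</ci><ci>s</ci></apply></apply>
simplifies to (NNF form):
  <apply><or/><ci>d</ci><apply><not/><ci>s</ci></apply></apply>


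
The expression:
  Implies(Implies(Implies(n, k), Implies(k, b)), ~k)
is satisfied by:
  {k: False, b: False}
  {b: True, k: False}
  {k: True, b: False}


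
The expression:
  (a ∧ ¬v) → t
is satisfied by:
  {t: True, v: True, a: False}
  {t: True, v: False, a: False}
  {v: True, t: False, a: False}
  {t: False, v: False, a: False}
  {a: True, t: True, v: True}
  {a: True, t: True, v: False}
  {a: True, v: True, t: False}


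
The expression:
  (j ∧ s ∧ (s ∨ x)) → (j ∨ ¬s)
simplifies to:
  True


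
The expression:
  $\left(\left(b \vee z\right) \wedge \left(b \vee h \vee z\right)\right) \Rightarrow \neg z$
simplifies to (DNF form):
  $\neg z$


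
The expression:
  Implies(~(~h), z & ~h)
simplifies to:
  ~h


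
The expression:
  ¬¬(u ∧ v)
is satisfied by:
  {u: True, v: True}


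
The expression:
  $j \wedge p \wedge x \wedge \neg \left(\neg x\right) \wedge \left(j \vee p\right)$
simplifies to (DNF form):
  $j \wedge p \wedge x$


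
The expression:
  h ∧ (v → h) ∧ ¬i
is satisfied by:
  {h: True, i: False}


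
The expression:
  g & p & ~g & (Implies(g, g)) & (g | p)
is never true.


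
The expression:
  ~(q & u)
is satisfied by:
  {u: False, q: False}
  {q: True, u: False}
  {u: True, q: False}
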